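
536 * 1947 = 1043592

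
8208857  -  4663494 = 3545363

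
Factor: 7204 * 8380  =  2^4 * 5^1*419^1 * 1801^1 = 60369520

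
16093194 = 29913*538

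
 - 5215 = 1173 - 6388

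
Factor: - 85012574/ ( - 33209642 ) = 42506287/16604821 = 19^1*743^1*3011^1*16604821^ ( - 1) 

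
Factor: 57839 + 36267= 94106 = 2^1 * 211^1*223^1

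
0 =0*12796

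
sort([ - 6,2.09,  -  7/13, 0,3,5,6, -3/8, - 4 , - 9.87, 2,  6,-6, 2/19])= [ - 9.87,-6,-6  , - 4 , - 7/13, - 3/8,0,2/19,2,2.09, 3, 5  ,  6, 6 ]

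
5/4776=5/4776 = 0.00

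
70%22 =4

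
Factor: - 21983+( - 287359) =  - 309342 = -2^1*3^1*11^1*43^1*109^1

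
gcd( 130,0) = 130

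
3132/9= 348 = 348.00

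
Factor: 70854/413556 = 49/286=2^( - 1)*7^2*11^( - 1)*13^( - 1)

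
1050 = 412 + 638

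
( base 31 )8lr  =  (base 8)20256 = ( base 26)c9k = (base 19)1436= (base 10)8366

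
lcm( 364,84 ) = 1092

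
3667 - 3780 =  - 113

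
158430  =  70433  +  87997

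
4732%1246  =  994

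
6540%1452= 732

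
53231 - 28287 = 24944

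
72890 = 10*7289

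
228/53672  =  57/13418 =0.00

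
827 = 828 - 1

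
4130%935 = 390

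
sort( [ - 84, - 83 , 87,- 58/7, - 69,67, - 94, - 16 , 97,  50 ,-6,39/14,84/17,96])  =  [ - 94, - 84,- 83,- 69,  -  16,  -  58/7,- 6,39/14,  84/17, 50, 67,87 , 96 , 97]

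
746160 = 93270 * 8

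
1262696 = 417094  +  845602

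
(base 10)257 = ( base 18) E5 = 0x101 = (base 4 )10001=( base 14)145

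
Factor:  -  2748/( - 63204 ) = 23^ ( - 1 ) = 1/23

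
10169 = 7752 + 2417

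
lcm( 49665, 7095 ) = 49665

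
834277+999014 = 1833291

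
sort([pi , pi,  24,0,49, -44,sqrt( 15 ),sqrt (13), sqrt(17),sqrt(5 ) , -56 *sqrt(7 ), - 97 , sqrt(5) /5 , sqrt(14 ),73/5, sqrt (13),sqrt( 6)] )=[ - 56 * sqrt(7),-97, - 44,0, sqrt(5 ) /5, sqrt(5 ),sqrt (6 ),pi,pi , sqrt( 13),sqrt(13 ), sqrt(14 ) , sqrt(15), sqrt ( 17 ),73/5,24,  49]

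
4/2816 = 1/704 = 0.00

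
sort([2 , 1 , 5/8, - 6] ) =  [ - 6,  5/8,1 , 2 ] 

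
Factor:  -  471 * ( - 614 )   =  2^1*3^1*157^1*  307^1 = 289194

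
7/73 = 7/73 = 0.10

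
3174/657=1058/219 = 4.83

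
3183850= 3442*925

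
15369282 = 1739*8838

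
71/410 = 71/410 = 0.17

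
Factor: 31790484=2^2*3^2 * 11^1 * 80279^1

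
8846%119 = 40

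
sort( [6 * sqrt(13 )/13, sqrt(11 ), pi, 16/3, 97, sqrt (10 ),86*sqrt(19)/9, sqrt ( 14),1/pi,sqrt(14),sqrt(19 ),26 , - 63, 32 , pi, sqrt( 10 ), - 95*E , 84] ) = [ - 95*E,-63, 1/pi, 6 * sqrt( 13 )/13,pi, pi,sqrt( 10 ), sqrt(10), sqrt(11 ),sqrt(14 ), sqrt( 14),sqrt ( 19 ),16/3, 26, 32, 86 * sqrt(19) /9, 84, 97] 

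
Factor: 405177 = 3^1 * 135059^1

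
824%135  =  14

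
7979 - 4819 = 3160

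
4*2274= 9096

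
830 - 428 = 402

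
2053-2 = 2051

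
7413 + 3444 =10857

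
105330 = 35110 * 3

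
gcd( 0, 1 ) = 1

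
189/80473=189/80473 = 0.00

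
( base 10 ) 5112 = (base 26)7EG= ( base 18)FE0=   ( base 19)E31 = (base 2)1001111111000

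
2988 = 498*6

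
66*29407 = 1940862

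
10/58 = 5/29=0.17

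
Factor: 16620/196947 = 2^2*3^( - 1) * 5^1*79^( -1 ) = 20/237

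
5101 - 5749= - 648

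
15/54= 5/18= 0.28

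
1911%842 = 227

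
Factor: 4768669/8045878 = 2^( - 1)*41^1*107^1*1087^1  *  1879^( - 1)*2141^ (-1 )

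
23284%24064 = 23284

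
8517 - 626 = 7891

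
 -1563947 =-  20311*77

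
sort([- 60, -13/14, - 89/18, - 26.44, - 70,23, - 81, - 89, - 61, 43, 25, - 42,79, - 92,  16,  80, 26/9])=[ - 92, - 89, - 81 , - 70, - 61, - 60,-42,  -  26.44, - 89/18,-13/14,26/9,16, 23,25, 43,79,80 ] 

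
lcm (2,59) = 118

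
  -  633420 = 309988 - 943408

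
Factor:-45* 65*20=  - 2^2*3^2*5^3*13^1 = - 58500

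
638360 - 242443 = 395917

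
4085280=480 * 8511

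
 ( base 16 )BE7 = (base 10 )3047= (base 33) 2QB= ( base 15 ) d82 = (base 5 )44142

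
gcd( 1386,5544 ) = 1386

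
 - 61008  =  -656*93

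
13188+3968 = 17156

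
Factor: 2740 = 2^2*5^1*137^1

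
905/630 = 181/126 = 1.44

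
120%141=120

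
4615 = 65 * 71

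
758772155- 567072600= 191699555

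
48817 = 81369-32552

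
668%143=96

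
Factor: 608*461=280288= 2^5*19^1*461^1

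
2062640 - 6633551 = - 4570911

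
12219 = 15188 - 2969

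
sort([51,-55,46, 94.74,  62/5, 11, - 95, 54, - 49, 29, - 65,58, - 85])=[ - 95,  -  85, - 65, - 55,  -  49,11,  62/5,29,46,51, 54, 58,94.74] 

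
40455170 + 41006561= 81461731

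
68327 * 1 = 68327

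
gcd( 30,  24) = 6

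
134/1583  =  134/1583 = 0.08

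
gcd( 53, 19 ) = 1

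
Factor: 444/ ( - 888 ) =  - 2^( - 1) =- 1/2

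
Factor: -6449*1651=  - 13^1*127^1* 6449^1   =  - 10647299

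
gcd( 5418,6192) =774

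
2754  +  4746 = 7500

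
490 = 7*70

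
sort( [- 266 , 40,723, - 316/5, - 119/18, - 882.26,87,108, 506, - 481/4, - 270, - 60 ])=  [- 882.26, - 270,  -  266, - 481/4, - 316/5, - 60, - 119/18, 40,87,108,506,723] 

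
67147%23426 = 20295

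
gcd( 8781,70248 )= 8781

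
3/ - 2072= - 1 + 2069/2072 = - 0.00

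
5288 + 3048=8336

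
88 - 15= 73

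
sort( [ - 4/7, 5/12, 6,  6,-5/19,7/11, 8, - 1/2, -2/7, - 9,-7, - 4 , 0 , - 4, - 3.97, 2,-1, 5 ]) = [ - 9, - 7, - 4,-4, - 3.97, - 1, - 4/7, - 1/2, - 2/7, - 5/19, 0 , 5/12, 7/11,2, 5,  6,6,  8] 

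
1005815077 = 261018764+744796313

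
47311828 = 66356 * 713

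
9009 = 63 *143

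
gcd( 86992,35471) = 1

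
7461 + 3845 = 11306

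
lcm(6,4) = 12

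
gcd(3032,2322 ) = 2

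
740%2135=740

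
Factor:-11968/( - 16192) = 17^1*23^( - 1)  =  17/23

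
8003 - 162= 7841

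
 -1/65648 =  - 1/65648 = - 0.00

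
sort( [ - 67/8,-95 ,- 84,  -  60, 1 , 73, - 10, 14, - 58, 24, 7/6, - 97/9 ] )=[-95,- 84, - 60, - 58, - 97/9, - 10, - 67/8,1, 7/6,14,  24, 73 ] 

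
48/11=4 + 4/11  =  4.36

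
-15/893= - 15/893 = - 0.02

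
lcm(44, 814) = 1628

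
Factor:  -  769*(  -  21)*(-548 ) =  - 2^2 * 3^1*7^1*137^1*769^1 =- 8849652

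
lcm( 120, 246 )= 4920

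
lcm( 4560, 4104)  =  41040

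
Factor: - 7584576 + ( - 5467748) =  - 13052324=- 2^2*3263081^1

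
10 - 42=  - 32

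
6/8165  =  6/8165 = 0.00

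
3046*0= 0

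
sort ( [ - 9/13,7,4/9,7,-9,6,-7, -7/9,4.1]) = [-9,-7,-7/9,-9/13,4/9,4.1,  6,7,  7 ]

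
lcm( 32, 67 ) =2144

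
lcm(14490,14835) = 623070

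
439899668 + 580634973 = 1020534641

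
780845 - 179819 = 601026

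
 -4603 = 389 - 4992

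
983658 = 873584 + 110074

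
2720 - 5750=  - 3030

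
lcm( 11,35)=385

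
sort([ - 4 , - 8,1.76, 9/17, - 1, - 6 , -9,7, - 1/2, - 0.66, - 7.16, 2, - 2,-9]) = [ - 9, - 9, - 8, - 7.16,-6, - 4, - 2, - 1, - 0.66, - 1/2, 9/17,1.76 , 2, 7 ] 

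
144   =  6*24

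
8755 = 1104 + 7651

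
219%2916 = 219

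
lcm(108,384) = 3456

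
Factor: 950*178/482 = 2^1*5^2*19^1*89^1*241^ ( - 1 ) = 84550/241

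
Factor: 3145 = 5^1*17^1 *37^1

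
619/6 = 619/6=103.17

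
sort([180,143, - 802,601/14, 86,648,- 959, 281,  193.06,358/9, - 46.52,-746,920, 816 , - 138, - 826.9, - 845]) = [ - 959, - 845,-826.9,-802, - 746, - 138, - 46.52,358/9,601/14,86, 143,  180, 193.06,281, 648,816, 920] 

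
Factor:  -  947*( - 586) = 554942 = 2^1*293^1*947^1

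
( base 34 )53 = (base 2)10101101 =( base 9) 212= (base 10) 173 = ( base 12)125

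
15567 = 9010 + 6557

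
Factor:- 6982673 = -67^1*89^1 * 1171^1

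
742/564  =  1 + 89/282  =  1.32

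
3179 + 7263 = 10442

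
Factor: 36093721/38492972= 2^( - 2)*7^( - 1 )*1374749^( -1 )*36093721^1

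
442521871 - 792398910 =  - 349877039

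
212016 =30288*7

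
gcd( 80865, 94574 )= 1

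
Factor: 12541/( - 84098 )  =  -2^( - 1 ) * 7^ ( - 1)*6007^( - 1)*12541^1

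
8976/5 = 1795 + 1/5 = 1795.20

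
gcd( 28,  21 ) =7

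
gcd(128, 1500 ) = 4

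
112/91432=14/11429 = 0.00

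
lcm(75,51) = 1275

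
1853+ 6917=8770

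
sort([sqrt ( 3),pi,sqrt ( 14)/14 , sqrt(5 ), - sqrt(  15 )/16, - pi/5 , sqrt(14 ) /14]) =[-pi/5, - sqrt( 15) /16, sqrt(14 )/14, sqrt(14)/14,sqrt(3),sqrt ( 5),pi ] 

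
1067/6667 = 1067/6667 = 0.16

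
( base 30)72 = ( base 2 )11010100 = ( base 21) A2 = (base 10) 212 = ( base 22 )9e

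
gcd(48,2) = 2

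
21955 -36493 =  - 14538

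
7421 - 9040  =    -  1619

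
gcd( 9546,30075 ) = 3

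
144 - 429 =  - 285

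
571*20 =11420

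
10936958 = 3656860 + 7280098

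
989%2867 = 989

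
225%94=37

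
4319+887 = 5206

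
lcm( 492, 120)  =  4920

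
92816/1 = 92816= 92816.00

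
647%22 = 9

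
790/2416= 395/1208 = 0.33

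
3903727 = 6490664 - 2586937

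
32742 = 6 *5457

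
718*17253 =12387654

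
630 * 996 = 627480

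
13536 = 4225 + 9311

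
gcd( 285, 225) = 15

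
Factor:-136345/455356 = - 12395/41396=-2^(  -  2)*5^1*37^1*67^1*79^( - 1 )*131^( - 1)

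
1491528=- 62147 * ( - 24 )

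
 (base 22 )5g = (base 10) 126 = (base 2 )1111110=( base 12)a6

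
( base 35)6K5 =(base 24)DNF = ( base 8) 17567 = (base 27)b19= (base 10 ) 8055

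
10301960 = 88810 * 116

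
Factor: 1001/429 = 3^( - 1)* 7^1 = 7/3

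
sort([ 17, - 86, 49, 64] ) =[-86,17, 49,64]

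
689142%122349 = 77397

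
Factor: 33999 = 3^1*7^1*1619^1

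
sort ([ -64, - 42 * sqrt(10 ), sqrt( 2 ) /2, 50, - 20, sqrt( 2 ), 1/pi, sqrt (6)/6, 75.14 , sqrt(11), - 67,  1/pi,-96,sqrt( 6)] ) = [ -42 * sqrt(10 ), - 96,  -  67, - 64, - 20, 1/pi,1/pi, sqrt( 6 )/6, sqrt( 2) /2,sqrt(2 ) , sqrt( 6),sqrt( 11) , 50 , 75.14 ] 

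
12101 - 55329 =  - 43228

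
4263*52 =221676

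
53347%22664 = 8019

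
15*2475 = 37125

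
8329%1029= 97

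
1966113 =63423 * 31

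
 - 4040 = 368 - 4408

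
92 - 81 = 11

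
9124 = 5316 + 3808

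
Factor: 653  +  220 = 3^2*97^1= 873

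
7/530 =7/530= 0.01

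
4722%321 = 228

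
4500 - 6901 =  - 2401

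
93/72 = 31/24 = 1.29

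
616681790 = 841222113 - 224540323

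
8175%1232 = 783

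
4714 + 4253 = 8967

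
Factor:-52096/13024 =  - 4 = - 2^2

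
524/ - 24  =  -22  +  1/6 =- 21.83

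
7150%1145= 280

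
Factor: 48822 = 2^1*3^1*79^1*103^1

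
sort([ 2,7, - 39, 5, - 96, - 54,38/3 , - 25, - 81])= [ - 96, - 81, - 54, - 39,  -  25,2,5, 7,38/3]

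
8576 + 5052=13628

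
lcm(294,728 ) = 15288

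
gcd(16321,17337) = 1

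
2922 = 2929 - 7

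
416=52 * 8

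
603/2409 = 201/803= 0.25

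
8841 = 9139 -298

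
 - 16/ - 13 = 1 + 3/13 = 1.23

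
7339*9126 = 66975714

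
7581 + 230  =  7811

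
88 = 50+38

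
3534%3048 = 486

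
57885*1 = 57885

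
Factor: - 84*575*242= - 2^3*3^1*5^2*7^1*11^2*23^1= - 11688600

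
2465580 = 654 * 3770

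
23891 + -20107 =3784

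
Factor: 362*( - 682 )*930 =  - 229602120 = - 2^3*3^1*5^1*11^1*31^2*181^1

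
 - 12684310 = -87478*145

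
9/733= 9/733 = 0.01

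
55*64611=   3553605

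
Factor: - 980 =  - 2^2 * 5^1*7^2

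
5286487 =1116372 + 4170115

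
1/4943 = 1/4943 = 0.00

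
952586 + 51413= 1003999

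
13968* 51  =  712368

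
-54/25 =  - 54/25 = -2.16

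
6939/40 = 6939/40 = 173.47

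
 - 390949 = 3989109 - 4380058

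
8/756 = 2/189=0.01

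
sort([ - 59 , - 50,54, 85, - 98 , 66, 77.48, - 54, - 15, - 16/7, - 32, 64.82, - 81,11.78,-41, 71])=[ - 98, - 81, - 59 , - 54, - 50, - 41, - 32, - 15, - 16/7,11.78, 54  ,  64.82,66 , 71, 77.48,85]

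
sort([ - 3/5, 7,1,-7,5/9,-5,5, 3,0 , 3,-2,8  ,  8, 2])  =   [ - 7,-5, - 2 , - 3/5,0,5/9,1,2,3, 3,  5, 7,8,8] 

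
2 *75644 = 151288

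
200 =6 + 194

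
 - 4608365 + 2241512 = - 2366853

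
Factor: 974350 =2^1*5^2*13^1*1499^1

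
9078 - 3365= 5713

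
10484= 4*2621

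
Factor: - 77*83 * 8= - 2^3*7^1*11^1*83^1 = - 51128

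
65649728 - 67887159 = -2237431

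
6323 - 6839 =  - 516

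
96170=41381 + 54789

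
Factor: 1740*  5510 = 2^3 * 3^1*5^2*19^1*29^2   =  9587400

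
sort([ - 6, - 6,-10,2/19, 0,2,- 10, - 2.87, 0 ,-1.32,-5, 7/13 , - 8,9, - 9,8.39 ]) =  [ - 10, - 10, - 9 , - 8 , - 6, - 6, - 5, - 2.87, - 1.32,0, 0, 2/19, 7/13, 2, 8.39,9]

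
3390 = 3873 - 483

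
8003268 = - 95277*( - 84)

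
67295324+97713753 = 165009077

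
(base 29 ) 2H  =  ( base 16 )4b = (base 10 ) 75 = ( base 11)69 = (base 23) 36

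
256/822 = 128/411 = 0.31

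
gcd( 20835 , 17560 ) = 5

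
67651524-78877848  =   - 11226324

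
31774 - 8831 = 22943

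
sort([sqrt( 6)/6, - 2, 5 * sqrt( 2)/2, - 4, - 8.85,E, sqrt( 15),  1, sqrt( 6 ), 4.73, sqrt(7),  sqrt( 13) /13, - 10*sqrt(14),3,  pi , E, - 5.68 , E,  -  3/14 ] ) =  [ - 10 *sqrt( 14), - 8.85  , - 5.68, - 4, - 2, - 3/14 , sqrt(13) /13 , sqrt( 6)/6,1, sqrt( 6 ),  sqrt ( 7),E, E, E,3,  pi, 5*sqrt( 2)/2,sqrt( 15 ),  4.73]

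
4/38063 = 4/38063 = 0.00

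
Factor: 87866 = 2^1*43933^1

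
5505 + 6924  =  12429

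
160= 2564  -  2404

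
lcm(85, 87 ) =7395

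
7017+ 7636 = 14653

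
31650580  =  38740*817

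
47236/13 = 3633+7/13 = 3633.54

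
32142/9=10714/3 = 3571.33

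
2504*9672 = 24218688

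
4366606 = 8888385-4521779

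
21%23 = 21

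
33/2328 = 11/776 = 0.01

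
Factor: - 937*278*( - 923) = 2^1*13^1 *71^1*139^1*937^1 = 240428578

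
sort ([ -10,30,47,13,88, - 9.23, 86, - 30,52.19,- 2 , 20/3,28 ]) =[-30,-10,-9.23,-2, 20/3 , 13,28, 30,47,52.19, 86,88 ] 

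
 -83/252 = -83/252 = - 0.33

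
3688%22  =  14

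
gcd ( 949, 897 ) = 13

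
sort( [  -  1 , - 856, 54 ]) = [ - 856, - 1 , 54]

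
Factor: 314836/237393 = 2^2*3^( - 2 )*13^( - 1 )*31^1*2029^(- 1)*2539^1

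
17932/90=8966/45 = 199.24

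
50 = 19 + 31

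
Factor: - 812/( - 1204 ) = 29^1*43^ ( - 1 ) = 29/43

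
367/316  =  367/316 = 1.16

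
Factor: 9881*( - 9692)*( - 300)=2^4*3^1*5^2 * 41^1*241^1*2423^1 =28729995600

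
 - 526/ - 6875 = 526/6875=   0.08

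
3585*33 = 118305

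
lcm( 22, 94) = 1034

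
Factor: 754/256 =377/128 = 2^(-7)*13^1 * 29^1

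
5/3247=5/3247 = 0.00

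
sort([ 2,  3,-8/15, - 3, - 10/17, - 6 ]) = [ - 6, - 3, - 10/17, - 8/15, 2,3]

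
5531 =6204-673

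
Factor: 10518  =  2^1*3^1*1753^1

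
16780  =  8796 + 7984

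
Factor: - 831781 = -831781^1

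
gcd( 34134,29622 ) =6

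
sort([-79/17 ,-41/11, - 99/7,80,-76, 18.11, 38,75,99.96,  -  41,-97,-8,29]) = [-97, - 76,-41,-99/7, - 8, - 79/17,  -  41/11, 18.11 , 29, 38, 75,80 , 99.96 ] 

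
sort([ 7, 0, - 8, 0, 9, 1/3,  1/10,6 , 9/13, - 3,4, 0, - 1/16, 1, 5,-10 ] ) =[ -10, - 8, - 3, - 1/16,0,0,  0 , 1/10,1/3,9/13, 1 , 4,5, 6, 7, 9] 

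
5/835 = 1/167 = 0.01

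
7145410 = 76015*94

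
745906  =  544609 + 201297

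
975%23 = 9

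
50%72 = 50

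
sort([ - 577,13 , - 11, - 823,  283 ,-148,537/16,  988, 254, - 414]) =[ - 823, - 577, - 414, - 148, - 11 , 13,537/16,254,283,988]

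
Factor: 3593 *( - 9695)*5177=- 5^1*7^1 *31^1 * 167^1*277^1*3593^1 = -  180336316895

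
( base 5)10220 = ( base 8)1255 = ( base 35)JK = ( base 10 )685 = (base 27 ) pa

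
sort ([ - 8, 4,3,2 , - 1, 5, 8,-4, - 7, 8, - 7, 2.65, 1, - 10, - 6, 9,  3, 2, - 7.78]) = [ - 10, - 8, - 7.78, - 7,-7 ,-6, - 4, - 1, 1,  2, 2, 2.65,3, 3,4,5, 8 , 8,9 ]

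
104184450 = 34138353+70046097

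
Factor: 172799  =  11^1*23^1*683^1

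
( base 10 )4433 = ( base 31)4J0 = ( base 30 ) 4rn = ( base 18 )dc5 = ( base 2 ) 1000101010001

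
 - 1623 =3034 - 4657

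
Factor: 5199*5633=3^1*43^1*131^1*1733^1 =29285967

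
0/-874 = 0/1 = -0.00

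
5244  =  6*874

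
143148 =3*47716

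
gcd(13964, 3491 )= 3491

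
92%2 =0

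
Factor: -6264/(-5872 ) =783/734 =2^( - 1 )*3^3*29^1*367^(-1) 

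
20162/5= 4032 + 2/5 = 4032.40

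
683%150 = 83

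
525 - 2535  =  - 2010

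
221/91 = 2  +  3/7 = 2.43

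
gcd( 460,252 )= 4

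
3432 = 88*39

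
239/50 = 4 + 39/50  =  4.78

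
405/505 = 81/101 = 0.80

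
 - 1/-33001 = 1/33001 = 0.00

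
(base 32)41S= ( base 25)6g6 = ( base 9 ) 5627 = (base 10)4156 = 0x103c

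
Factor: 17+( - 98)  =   - 81  =  - 3^4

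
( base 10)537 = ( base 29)IF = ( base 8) 1031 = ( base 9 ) 656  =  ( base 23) 108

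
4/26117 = 4/26117=0.00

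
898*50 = 44900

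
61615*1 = 61615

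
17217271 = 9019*1909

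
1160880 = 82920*14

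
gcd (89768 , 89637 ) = 1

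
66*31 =2046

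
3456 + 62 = 3518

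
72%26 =20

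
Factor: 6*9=54=2^1 * 3^3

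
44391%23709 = 20682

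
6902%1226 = 772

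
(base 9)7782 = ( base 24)9N8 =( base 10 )5744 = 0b1011001110000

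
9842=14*703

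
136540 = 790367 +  -653827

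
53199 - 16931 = 36268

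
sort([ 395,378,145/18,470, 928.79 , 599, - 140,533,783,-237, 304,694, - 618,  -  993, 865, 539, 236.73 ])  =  [-993, - 618, -237,-140, 145/18, 236.73,304, 378,  395, 470, 533 , 539, 599,  694, 783,865,928.79]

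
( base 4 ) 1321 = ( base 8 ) 171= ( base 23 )56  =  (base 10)121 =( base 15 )81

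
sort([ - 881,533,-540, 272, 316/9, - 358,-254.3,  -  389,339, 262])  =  [ - 881,- 540,- 389 , - 358,-254.3,316/9,262, 272, 339,533]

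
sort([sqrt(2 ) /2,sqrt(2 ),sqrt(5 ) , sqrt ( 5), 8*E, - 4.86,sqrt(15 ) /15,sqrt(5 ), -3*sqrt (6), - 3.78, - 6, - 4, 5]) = [-3*sqrt(6), - 6, - 4.86, - 4, - 3.78, sqrt( 15 )/15,  sqrt(2)/2 , sqrt (2),sqrt( 5 ) , sqrt (5),sqrt(5),  5,8*E] 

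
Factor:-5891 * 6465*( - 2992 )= 2^4*3^1*5^1*11^1*17^1*43^1* 137^1*431^1 = 113951262480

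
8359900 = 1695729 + 6664171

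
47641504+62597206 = 110238710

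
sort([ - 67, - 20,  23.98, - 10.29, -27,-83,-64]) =[-83,-67,  -  64, - 27, - 20,-10.29, 23.98 ] 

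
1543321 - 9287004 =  - 7743683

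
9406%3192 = 3022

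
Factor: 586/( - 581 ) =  - 2^1*7^(-1)*83^(-1) * 293^1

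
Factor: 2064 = 2^4*3^1*43^1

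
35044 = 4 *8761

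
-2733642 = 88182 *( - 31)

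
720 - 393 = 327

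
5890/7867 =5890/7867 = 0.75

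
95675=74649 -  - 21026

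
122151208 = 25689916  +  96461292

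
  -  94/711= - 94/711 = - 0.13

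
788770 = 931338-142568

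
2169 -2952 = -783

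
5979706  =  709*8434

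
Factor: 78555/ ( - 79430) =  - 15711/15886  =  - 2^( - 1) *3^1*13^( - 2 )*47^( - 1 )*5237^1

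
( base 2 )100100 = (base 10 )36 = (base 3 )1100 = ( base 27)19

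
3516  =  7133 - 3617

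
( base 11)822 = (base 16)3E0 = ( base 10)992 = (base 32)v0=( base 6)4332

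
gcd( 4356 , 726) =726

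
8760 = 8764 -4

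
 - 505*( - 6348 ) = 3205740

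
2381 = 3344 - 963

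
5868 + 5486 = 11354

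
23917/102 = 23917/102 = 234.48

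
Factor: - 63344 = - 2^4* 37^1*107^1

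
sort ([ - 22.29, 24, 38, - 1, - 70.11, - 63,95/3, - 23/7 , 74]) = [ - 70.11, - 63, - 22.29, -23/7,  -  1,24, 95/3, 38,  74 ]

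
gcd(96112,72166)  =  2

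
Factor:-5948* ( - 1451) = 8630548=2^2*1451^1*1487^1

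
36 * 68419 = 2463084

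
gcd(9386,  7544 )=2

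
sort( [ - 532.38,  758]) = [ - 532.38, 758]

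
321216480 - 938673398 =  - 617456918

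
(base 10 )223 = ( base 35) 6D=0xDF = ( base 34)6J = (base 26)8F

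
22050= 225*98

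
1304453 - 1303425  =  1028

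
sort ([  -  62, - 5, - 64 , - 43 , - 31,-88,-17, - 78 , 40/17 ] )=[ - 88, - 78, - 64, - 62, - 43, - 31,-17,-5, 40/17]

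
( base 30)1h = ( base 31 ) 1g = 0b101111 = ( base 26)1L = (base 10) 47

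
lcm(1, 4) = 4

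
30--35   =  65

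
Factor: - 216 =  - 2^3* 3^3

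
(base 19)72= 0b10000111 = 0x87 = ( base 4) 2013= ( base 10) 135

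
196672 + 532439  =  729111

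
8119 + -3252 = 4867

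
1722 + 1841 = 3563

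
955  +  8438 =9393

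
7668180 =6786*1130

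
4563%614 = 265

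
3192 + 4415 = 7607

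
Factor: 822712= 2^3*11^1*9349^1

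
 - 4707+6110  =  1403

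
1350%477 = 396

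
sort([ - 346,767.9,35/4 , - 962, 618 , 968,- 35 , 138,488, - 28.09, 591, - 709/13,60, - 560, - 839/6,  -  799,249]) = [ - 962, - 799, -560, - 346, - 839/6, - 709/13, - 35, - 28.09, 35/4,  60,138, 249, 488, 591,  618,767.9,  968 ]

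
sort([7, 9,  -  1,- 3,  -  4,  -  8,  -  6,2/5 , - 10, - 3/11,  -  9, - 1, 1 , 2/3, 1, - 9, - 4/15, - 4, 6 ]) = [-10, - 9, - 9, - 8, - 6,  -  4 , - 4,  -  3, - 1  , - 1, - 3/11,  -  4/15,  2/5, 2/3, 1, 1, 6, 7, 9]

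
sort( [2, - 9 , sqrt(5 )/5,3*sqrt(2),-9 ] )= [ - 9, - 9, sqrt(5 )/5,2,3*sqrt(2)]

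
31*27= 837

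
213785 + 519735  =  733520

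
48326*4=193304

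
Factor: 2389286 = 2^1*23^1*51941^1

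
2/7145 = 2/7145 = 0.00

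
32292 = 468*69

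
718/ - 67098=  - 359/33549 = - 0.01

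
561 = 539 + 22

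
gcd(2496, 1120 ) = 32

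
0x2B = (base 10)43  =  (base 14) 31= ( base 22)1L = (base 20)23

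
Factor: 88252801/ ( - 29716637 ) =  - 7^1 * 13^1*859^1*1129^1 *1543^( - 1 )*19259^( - 1)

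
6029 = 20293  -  14264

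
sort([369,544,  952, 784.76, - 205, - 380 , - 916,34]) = [ - 916, - 380, - 205,34,  369,  544,784.76,952 ] 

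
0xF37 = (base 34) 3CJ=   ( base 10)3895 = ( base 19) af0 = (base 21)8ha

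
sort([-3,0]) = [ - 3, 0]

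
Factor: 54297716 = 2^2*11^1*1234039^1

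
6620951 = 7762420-1141469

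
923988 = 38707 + 885281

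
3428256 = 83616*41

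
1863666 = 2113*882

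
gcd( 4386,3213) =51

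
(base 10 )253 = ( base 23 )b0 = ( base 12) 191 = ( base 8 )375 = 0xFD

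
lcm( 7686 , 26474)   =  238266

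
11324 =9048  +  2276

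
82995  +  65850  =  148845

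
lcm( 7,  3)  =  21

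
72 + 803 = 875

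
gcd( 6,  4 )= 2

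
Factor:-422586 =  - 2^1*3^2 * 17^1*1381^1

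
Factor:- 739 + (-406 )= -5^1  *  229^1 = - 1145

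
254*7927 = 2013458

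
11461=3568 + 7893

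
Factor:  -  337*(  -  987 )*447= 3^2*7^1* 47^1*149^1*337^1 = 148680693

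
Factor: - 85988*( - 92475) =7951740300 = 2^2*3^3*5^2*7^1 * 37^1*83^1 * 137^1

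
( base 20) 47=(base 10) 87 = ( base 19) 4B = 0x57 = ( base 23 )3I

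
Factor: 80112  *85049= 2^4*3^1*1669^1*85049^1 = 6813445488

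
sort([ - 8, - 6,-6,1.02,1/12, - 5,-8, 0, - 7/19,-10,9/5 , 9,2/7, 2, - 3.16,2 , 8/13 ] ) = [ - 10,-8,-8, - 6, -6, - 5,- 3.16, - 7/19,0 , 1/12,2/7,8/13,1.02,9/5,  2,2, 9]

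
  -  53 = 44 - 97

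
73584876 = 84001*876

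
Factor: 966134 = 2^1*13^1*37159^1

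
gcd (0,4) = 4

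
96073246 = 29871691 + 66201555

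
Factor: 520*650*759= 2^4*3^1*5^3*11^1*13^2 * 23^1=256542000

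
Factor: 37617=3^1*12539^1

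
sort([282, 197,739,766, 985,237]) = [197, 237,282, 739,766,  985 ] 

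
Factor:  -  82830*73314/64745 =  - 1214519724/12949 = -  2^2*3^3* 11^1*23^( - 1)*251^1*563^(-1 )*4073^1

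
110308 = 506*218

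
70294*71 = 4990874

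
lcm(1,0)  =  0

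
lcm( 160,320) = 320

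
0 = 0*75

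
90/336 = 15/56 =0.27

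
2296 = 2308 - 12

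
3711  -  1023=2688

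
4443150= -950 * (  -  4677)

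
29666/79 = 29666/79 = 375.52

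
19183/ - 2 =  - 9592+1/2 = - 9591.50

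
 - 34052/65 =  - 34052/65 = - 523.88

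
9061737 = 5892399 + 3169338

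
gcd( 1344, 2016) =672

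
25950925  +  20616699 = 46567624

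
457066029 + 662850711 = 1119916740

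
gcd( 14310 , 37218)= 6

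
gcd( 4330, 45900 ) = 10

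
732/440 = 183/110 = 1.66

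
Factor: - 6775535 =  - 5^1*13^1 * 104239^1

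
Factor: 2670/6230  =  3^1 * 7^( - 1 ) = 3/7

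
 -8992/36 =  - 2248/9 = - 249.78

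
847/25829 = 847/25829 = 0.03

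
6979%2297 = 88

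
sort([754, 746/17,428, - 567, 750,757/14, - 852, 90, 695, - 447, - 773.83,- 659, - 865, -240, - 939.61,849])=[ - 939.61, - 865, - 852,  -  773.83, - 659,-567, - 447, - 240, 746/17 , 757/14,  90, 428,695, 750, 754,849 ] 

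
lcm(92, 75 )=6900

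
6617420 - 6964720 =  - 347300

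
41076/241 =41076/241 =170.44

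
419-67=352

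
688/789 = 688/789 = 0.87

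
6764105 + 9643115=16407220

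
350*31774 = 11120900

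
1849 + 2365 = 4214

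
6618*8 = 52944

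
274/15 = 18 + 4/15 = 18.27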